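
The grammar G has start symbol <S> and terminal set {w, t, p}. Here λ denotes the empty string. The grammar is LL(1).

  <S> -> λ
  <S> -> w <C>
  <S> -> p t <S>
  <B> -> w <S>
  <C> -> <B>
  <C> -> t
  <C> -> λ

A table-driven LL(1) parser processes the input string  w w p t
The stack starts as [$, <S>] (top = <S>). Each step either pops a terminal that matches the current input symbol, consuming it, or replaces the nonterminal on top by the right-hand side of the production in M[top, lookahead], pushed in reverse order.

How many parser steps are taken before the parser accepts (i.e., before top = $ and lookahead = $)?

     Stack      Input      Action
  1  $ <S>      w w p t $  expand <S> -> w <C>
  2  $ <C> w    w w p t $  match w
  3  $ <C>      w p t $    expand <C> -> <B>
  4  $ <B>      w p t $    expand <B> -> w <S>
  5  $ <S> w    w p t $    match w
  6  $ <S>      p t $      expand <S> -> p t <S>
  7  $ <S> t p  p t $      match p
  8  $ <S> t    t $        match t
  9  $ <S>      $          expand <S> -> λ
Accept reached after 9 steps.

9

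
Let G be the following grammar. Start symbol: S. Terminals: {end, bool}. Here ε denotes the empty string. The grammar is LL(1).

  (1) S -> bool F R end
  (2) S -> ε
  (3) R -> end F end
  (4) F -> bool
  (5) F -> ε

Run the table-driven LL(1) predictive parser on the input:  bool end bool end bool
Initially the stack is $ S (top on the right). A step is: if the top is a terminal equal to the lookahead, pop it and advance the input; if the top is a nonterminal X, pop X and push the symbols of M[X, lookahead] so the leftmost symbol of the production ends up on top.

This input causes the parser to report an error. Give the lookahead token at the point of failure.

bool

step 1: stack=$ S  input=bool end bool end bool $  — expand S -> bool F R end
step 2: stack=$ end R F bool  input=bool end bool end bool $  — match bool
step 3: stack=$ end R F  input=end bool end bool $  — expand F -> ε
step 4: stack=$ end R  input=end bool end bool $  — expand R -> end F end
step 5: stack=$ end end F end  input=end bool end bool $  — match end
step 6: stack=$ end end F  input=bool end bool $  — expand F -> bool
step 7: stack=$ end end bool  input=bool end bool $  — match bool
step 8: stack=$ end end  input=end bool $  — match end
step 9: stack=$ end  input=bool $  — error: top is terminal end but lookahead is bool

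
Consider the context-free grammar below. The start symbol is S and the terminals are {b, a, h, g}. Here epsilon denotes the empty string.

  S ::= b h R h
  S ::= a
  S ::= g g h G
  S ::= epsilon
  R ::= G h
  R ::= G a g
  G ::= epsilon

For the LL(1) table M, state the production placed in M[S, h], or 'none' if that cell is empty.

FIRST(S): from S::=b h R h we get {b}; from S::=a we get {a}; from S::=g g h G we get {g}; from S::=epsilon we get {epsilon}. So FIRST(S) = {epsilon, a, b, g}.
FIRST(G): from G::=epsilon we get {epsilon}. So FIRST(G) = {epsilon}.
FIRST(R): from R::=G h we get {h}; from R::=G a g we get {a}. So FIRST(R) = {a, h}.
FOLLOW(S) includes $ since S is the start symbol.
FOLLOW(S): S appears on no right-hand side. Thus FOLLOW(S) = {$}.
For S ::= b h R h: FIRST(b h R h) = {b}, so it goes in M[S, t] for t ∈ {b}.
For S ::= a: FIRST(a) = {a}, so it goes in M[S, t] for t ∈ {a}.
For S ::= g g h G: FIRST(g g h G) = {g}, so it goes in M[S, t] for t ∈ {g}.
For S ::= epsilon: FIRST(epsilon) = {epsilon}, so it goes in M[S, t] for t ∈ {}; since epsilon ∈ FIRST, also for every t ∈ FOLLOW(S) = {$}.
None of these place a production in M[S, h].

none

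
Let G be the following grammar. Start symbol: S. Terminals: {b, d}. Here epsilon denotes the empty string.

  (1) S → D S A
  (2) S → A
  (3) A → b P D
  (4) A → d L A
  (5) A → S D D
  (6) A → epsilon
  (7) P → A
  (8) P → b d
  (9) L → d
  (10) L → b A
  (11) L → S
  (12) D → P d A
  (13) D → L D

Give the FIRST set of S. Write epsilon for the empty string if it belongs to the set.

{epsilon, b, d}

FIRST(S) = {epsilon, b, d}  (via D S A, A)
FIRST(L) = {epsilon, b, d}  (via S)
FIRST(A) = {epsilon, b, d}  (via S D D)
FIRST(P) = {epsilon, b, d}  (via A)
FIRST(D) = {b, d}  (via P d A, L D)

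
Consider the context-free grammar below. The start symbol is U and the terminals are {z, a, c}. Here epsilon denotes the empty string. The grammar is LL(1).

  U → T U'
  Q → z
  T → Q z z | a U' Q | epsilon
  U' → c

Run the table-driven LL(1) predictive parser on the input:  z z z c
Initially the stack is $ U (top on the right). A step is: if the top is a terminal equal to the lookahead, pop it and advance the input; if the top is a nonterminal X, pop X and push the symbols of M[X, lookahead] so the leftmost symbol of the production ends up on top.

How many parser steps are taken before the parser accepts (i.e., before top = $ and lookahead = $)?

8

     Stack       Input      Action
  1  $ U         z z z c $  expand U → T U'
  2  $ U' T      z z z c $  expand T → Q z z
  3  $ U' z z Q  z z z c $  expand Q → z
  4  $ U' z z z  z z z c $  match z
  5  $ U' z z    z z c $    match z
  6  $ U' z      z c $      match z
  7  $ U'        c $        expand U' → c
  8  $ c         c $        match c
Accept reached after 8 steps.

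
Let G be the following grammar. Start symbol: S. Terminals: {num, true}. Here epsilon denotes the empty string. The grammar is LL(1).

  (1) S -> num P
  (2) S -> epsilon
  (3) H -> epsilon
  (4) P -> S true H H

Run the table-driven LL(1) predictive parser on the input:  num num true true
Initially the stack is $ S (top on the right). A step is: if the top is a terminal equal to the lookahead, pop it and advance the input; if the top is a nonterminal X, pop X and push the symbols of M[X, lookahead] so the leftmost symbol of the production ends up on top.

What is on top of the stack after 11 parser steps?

step 1: stack=$ S  input=num num true true $  — expand S -> num P
step 2: stack=$ P num  input=num num true true $  — match num
step 3: stack=$ P  input=num true true $  — expand P -> S true H H
step 4: stack=$ H H true S  input=num true true $  — expand S -> num P
step 5: stack=$ H H true P num  input=num true true $  — match num
step 6: stack=$ H H true P  input=true true $  — expand P -> S true H H
step 7: stack=$ H H true H H true S  input=true true $  — expand S -> epsilon
step 8: stack=$ H H true H H true  input=true true $  — match true
step 9: stack=$ H H true H H  input=true $  — expand H -> epsilon
step 10: stack=$ H H true H  input=true $  — expand H -> epsilon
step 11: stack=$ H H true  input=true $  — match true
Stack after step 11: $ H H (top = H).

H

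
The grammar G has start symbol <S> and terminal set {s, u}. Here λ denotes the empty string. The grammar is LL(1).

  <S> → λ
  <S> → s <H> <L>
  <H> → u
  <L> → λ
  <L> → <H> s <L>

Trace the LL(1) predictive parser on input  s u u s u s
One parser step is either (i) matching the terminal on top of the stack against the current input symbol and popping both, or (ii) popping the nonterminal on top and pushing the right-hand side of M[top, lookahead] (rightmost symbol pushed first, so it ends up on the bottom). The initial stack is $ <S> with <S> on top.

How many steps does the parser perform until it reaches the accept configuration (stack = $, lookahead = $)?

13

      Stack        Input          Action
   1  $ <S>        s u u s u s $  expand <S> → s <H> <L>
   2  $ <L> <H> s  s u u s u s $  match s
   3  $ <L> <H>    u u s u s $    expand <H> → u
   4  $ <L> u      u u s u s $    match u
   5  $ <L>        u s u s $      expand <L> → <H> s <L>
   6  $ <L> s <H>  u s u s $      expand <H> → u
   7  $ <L> s u    u s u s $      match u
   8  $ <L> s      s u s $        match s
   9  $ <L>        u s $          expand <L> → <H> s <L>
  10  $ <L> s <H>  u s $          expand <H> → u
  11  $ <L> s u    u s $          match u
  12  $ <L> s      s $            match s
  13  $ <L>        $              expand <L> → λ
Accept reached after 13 steps.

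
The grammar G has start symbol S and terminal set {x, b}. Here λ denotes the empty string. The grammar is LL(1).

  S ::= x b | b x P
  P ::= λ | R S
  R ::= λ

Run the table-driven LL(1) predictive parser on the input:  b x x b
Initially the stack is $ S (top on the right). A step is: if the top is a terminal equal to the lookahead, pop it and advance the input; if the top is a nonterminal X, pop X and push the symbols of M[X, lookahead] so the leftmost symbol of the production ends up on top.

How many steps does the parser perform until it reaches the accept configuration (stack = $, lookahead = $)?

8

step 1: stack=$ S  input=b x x b $  — expand S ::= b x P
step 2: stack=$ P x b  input=b x x b $  — match b
step 3: stack=$ P x  input=x x b $  — match x
step 4: stack=$ P  input=x b $  — expand P ::= R S
step 5: stack=$ S R  input=x b $  — expand R ::= λ
step 6: stack=$ S  input=x b $  — expand S ::= x b
step 7: stack=$ b x  input=x b $  — match x
step 8: stack=$ b  input=b $  — match b
Accept reached after 8 steps.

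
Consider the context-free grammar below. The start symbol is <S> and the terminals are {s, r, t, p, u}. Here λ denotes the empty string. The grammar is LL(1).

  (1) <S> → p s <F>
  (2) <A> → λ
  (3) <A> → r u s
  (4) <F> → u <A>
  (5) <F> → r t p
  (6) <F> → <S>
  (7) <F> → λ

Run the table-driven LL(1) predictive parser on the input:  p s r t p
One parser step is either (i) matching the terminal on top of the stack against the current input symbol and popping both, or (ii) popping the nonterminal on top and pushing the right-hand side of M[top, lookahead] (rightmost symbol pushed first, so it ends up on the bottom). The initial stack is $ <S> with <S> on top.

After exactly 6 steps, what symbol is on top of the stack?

p

     Stack      Input        Action
  1  $ <S>      p s r t p $  expand <S> → p s <F>
  2  $ <F> s p  p s r t p $  match p
  3  $ <F> s    s r t p $    match s
  4  $ <F>      r t p $      expand <F> → r t p
  5  $ p t r    r t p $      match r
  6  $ p t      t p $        match t
Stack after step 6: $ p (top = p).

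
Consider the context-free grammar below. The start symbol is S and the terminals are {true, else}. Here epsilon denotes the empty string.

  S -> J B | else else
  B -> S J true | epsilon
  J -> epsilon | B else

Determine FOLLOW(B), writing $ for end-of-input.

{$, else, true}

FIRST(S): from S->J B we get {epsilon, else, true}; from S->else else we get {else}. So FIRST(S) = {epsilon, else, true}.
FIRST(B): from B->S J true we get {else, true}; from B->epsilon we get {epsilon}. So FIRST(B) = {epsilon, else, true}.
FIRST(J): from J->epsilon we get {epsilon}; from J->B else we get {else, true}. So FIRST(J) = {epsilon, else, true}.
FOLLOW(S) includes $ since S is the start symbol.
FOLLOW(S): in B->S J true, S is followed by J true with FIRST {else, true}. Thus FOLLOW(S) = {$, else, true}.
FOLLOW(B): in S->J B, the suffix after B is empty, so FOLLOW(B) ⊇ FOLLOW(S) = {$, else, true}; in J->B else, B is followed by else with FIRST {else}. Thus FOLLOW(B) = {$, else, true}.
FOLLOW(J): in S->J B, J is followed by B with FIRST {epsilon, else, true}; in S->J B, the suffix after J is nullable, so FOLLOW(J) ⊇ FOLLOW(S) = {$, else, true}; in B->S J true, J is followed by true with FIRST {true}. Thus FOLLOW(J) = {$, else, true}.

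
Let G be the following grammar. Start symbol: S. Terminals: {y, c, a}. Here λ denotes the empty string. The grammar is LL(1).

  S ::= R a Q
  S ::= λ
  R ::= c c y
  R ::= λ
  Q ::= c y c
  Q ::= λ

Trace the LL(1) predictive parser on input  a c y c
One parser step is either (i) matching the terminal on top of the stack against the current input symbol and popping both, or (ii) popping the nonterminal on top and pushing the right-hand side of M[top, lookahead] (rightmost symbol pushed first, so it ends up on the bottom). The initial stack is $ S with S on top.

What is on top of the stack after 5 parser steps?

step 1: stack=$ S  input=a c y c $  — expand S ::= R a Q
step 2: stack=$ Q a R  input=a c y c $  — expand R ::= λ
step 3: stack=$ Q a  input=a c y c $  — match a
step 4: stack=$ Q  input=c y c $  — expand Q ::= c y c
step 5: stack=$ c y c  input=c y c $  — match c
Stack after step 5: $ c y (top = y).

y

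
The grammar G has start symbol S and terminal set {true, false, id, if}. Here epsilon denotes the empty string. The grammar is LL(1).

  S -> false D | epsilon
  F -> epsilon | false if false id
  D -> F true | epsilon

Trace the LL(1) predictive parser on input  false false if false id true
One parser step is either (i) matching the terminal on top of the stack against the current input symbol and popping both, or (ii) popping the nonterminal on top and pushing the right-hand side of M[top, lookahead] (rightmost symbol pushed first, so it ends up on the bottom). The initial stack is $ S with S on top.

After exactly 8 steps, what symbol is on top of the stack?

step 1: stack=$ S  input=false false if false id true $  — expand S -> false D
step 2: stack=$ D false  input=false false if false id true $  — match false
step 3: stack=$ D  input=false if false id true $  — expand D -> F true
step 4: stack=$ true F  input=false if false id true $  — expand F -> false if false id
step 5: stack=$ true id false if false  input=false if false id true $  — match false
step 6: stack=$ true id false if  input=if false id true $  — match if
step 7: stack=$ true id false  input=false id true $  — match false
step 8: stack=$ true id  input=id true $  — match id
Stack after step 8: $ true (top = true).

true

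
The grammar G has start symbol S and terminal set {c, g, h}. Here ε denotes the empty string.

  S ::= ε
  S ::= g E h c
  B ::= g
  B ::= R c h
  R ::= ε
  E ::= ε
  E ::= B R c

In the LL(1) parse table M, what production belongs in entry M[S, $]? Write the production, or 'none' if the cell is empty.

FIRST(S): from S::=ε we get {ε}; from S::=g E h c we get {g}. So FIRST(S) = {ε, g}.
FIRST(R): from R::=ε we get {ε}. So FIRST(R) = {ε}.
FIRST(B): from B::=g we get {g}; from B::=R c h we get {c}. So FIRST(B) = {c, g}.
FIRST(E): from E::=ε we get {ε}; from E::=B R c we get {c, g}. So FIRST(E) = {ε, c, g}.
FOLLOW(S) includes $ since S is the start symbol.
FOLLOW(S): S appears on no right-hand side. Thus FOLLOW(S) = {$}.
For S ::= ε: FIRST(ε) = {ε}, so it goes in M[S, t] for t ∈ {}; since ε ∈ FIRST, also for every t ∈ FOLLOW(S) = {$}.
For S ::= g E h c: FIRST(g E h c) = {g}, so it goes in M[S, t] for t ∈ {g}.

S ::= ε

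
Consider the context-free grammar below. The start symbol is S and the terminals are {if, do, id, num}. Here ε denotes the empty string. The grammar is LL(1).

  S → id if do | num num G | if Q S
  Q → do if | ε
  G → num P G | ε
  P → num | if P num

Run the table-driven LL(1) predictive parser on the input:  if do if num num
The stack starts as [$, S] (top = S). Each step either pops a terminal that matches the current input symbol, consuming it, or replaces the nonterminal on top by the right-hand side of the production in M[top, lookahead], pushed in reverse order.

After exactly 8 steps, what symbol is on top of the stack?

G

     Stack        Input               Action
  1  $ S          if do if num num $  expand S → if Q S
  2  $ S Q if     if do if num num $  match if
  3  $ S Q        do if num num $     expand Q → do if
  4  $ S if do    do if num num $     match do
  5  $ S if       if num num $        match if
  6  $ S          num num $           expand S → num num G
  7  $ G num num  num num $           match num
  8  $ G num      num $               match num
Stack after step 8: $ G (top = G).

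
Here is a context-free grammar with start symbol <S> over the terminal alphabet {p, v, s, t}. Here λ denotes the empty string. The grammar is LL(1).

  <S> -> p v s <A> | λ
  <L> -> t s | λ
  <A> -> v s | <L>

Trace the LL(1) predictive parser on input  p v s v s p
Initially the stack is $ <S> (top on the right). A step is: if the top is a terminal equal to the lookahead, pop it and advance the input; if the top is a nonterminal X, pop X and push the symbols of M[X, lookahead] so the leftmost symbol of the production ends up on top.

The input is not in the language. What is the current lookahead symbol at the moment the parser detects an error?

p

step 1: stack=$ <S>  input=p v s v s p $  — expand <S> -> p v s <A>
step 2: stack=$ <A> s v p  input=p v s v s p $  — match p
step 3: stack=$ <A> s v  input=v s v s p $  — match v
step 4: stack=$ <A> s  input=s v s p $  — match s
step 5: stack=$ <A>  input=v s p $  — expand <A> -> v s
step 6: stack=$ s v  input=v s p $  — match v
step 7: stack=$ s  input=s p $  — match s
step 8: stack=$  input=p $  — error: stack empty but input remains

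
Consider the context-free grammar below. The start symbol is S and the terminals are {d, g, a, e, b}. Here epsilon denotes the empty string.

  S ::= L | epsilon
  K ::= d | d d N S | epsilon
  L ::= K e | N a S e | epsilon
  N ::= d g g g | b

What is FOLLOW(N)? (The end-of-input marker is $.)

FIRST(K): from K::=d we get {d}; from K::=d d N S we get {d}; from K::=epsilon we get {epsilon}. So FIRST(K) = {epsilon, d}.
FIRST(N): from N::=d g g g we get {d}; from N::=b we get {b}. So FIRST(N) = {b, d}.
FIRST(L): from L::=K e we get {d, e}; from L::=N a S e we get {b, d}; from L::=epsilon we get {epsilon}. So FIRST(L) = {epsilon, b, d, e}.
FIRST(S): from S::=L we get {epsilon, b, d, e}; from S::=epsilon we get {epsilon}. So FIRST(S) = {epsilon, b, d, e}.
FOLLOW(S) includes $ since S is the start symbol.
FOLLOW(K): in L::=K e, K is followed by e with FIRST {e}. Thus FOLLOW(K) = {e}.
FOLLOW(S): in K::=d d N S, the suffix after S is empty, so FOLLOW(S) ⊇ FOLLOW(K) = {e}; in L::=N a S e, S is followed by e with FIRST {e}. Thus FOLLOW(S) = {$, e}.
FOLLOW(L): in S::=L, the suffix after L is empty, so FOLLOW(L) ⊇ FOLLOW(S) = {$, e}. Thus FOLLOW(L) = {$, e}.
FOLLOW(N): in K::=d d N S, N is followed by S with FIRST {epsilon, b, d, e}; in K::=d d N S, the suffix after N is nullable, so FOLLOW(N) ⊇ FOLLOW(K) = {e}; in L::=N a S e, N is followed by a S e with FIRST {a}. Thus FOLLOW(N) = {a, b, d, e}.

{a, b, d, e}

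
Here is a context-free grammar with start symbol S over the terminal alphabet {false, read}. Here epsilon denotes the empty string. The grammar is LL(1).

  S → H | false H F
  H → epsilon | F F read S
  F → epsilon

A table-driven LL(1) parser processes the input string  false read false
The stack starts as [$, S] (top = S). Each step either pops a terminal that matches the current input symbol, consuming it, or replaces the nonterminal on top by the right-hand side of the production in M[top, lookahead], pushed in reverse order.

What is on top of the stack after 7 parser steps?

false

     Stack           Input               Action
  1  $ S             false read false $  expand S → false H F
  2  $ F H false     false read false $  match false
  3  $ F H           read false $        expand H → F F read S
  4  $ F S read F F  read false $        expand F → epsilon
  5  $ F S read F    read false $        expand F → epsilon
  6  $ F S read      read false $        match read
  7  $ F S           false $             expand S → false H F
Stack after step 7: $ F F H false (top = false).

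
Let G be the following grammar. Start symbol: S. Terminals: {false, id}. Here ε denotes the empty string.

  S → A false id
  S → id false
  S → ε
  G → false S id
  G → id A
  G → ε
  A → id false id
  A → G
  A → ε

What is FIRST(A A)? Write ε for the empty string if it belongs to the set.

{ε, false, id}

FIRST(G): from G→false S id we get {false}; from G→id A we get {id}; from G→ε we get {ε}. So FIRST(G) = {ε, false, id}.
FIRST(A): from A→id false id we get {id}; from A→G we get {ε, false, id}; from A→ε we get {ε}. So FIRST(A) = {ε, false, id}.
FIRST(S): from S→A false id we get {false, id}; from S→id false we get {id}; from S→ε we get {ε}. So FIRST(S) = {ε, false, id}.
FIRST(A A): take FIRST of each symbol in turn, carrying on past any symbol whose FIRST contains ε; result {ε, false, id}.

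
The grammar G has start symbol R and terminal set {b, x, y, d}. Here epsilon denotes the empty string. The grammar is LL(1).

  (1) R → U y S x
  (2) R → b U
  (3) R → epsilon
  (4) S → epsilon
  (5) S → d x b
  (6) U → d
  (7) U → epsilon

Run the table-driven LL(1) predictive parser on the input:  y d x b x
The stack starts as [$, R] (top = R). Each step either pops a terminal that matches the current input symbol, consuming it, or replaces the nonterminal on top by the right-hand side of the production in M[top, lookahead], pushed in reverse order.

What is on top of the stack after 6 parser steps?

     Stack      Input        Action
  1  $ R        y d x b x $  expand R → U y S x
  2  $ x S y U  y d x b x $  expand U → epsilon
  3  $ x S y    y d x b x $  match y
  4  $ x S      d x b x $    expand S → d x b
  5  $ x b x d  d x b x $    match d
  6  $ x b x    x b x $      match x
Stack after step 6: $ x b (top = b).

b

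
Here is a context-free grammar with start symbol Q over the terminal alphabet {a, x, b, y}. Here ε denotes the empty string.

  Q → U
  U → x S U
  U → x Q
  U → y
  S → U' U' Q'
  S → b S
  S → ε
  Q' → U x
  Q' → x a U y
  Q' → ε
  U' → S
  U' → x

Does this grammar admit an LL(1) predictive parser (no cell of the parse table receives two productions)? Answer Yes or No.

No

FIRST(Q) = {x, y}
FIRST(U) = {x, y}
FIRST(S) = {ε, b, x, y}
FIRST(Q') = {ε, x, y}
FIRST(U') = {ε, b, x, y}
FOLLOW(Q) = {$, x, y}
FOLLOW(U) = {$, x, y}
FOLLOW(S) = {b, x, y}
FOLLOW(Q') = {b, x, y}
FOLLOW(U') = {b, x, y}
Cell M[Q', x] receives both Q' → U x and Q' → x a U y and Q' → ε — the grammar is not LL(1).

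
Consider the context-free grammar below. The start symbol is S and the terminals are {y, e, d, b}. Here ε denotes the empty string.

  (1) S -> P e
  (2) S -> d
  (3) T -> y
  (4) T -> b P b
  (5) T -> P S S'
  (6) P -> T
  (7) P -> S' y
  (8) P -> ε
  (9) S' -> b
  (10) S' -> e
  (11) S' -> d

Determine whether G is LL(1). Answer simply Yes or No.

FIRST(S) = {b, d, e, y}
FIRST(T) = {b, d, e, y}
FIRST(P) = {ε, b, d, e, y}
FIRST(S') = {b, d, e}
FOLLOW(S) = {$, b, d, e}
FOLLOW(T) = {b, d, e, y}
FOLLOW(P) = {b, d, e, y}
FOLLOW(S') = {b, d, e, y}
Cell M[P, b] receives both P -> T and P -> S' y and P -> ε — the grammar is not LL(1).

No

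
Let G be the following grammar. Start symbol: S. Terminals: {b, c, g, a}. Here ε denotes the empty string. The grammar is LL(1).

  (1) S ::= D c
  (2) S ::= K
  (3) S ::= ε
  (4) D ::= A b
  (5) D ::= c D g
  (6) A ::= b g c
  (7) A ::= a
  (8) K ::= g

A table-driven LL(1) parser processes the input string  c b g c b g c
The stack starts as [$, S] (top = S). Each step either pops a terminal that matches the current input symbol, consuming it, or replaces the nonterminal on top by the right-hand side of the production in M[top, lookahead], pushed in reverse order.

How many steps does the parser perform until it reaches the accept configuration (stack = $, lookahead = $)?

      Stack          Input            Action
   1  $ S            c b g c b g c $  expand S ::= D c
   2  $ c D          c b g c b g c $  expand D ::= c D g
   3  $ c g D c      c b g c b g c $  match c
   4  $ c g D        b g c b g c $    expand D ::= A b
   5  $ c g b A      b g c b g c $    expand A ::= b g c
   6  $ c g b c g b  b g c b g c $    match b
   7  $ c g b c g    g c b g c $      match g
   8  $ c g b c      c b g c $        match c
   9  $ c g b        b g c $          match b
  10  $ c g          g c $            match g
  11  $ c            c $              match c
Accept reached after 11 steps.

11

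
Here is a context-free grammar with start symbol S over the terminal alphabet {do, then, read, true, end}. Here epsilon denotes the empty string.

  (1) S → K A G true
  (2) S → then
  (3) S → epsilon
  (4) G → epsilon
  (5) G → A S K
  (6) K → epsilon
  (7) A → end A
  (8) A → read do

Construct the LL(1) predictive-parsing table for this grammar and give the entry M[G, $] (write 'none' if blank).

FIRST(K) = {epsilon}
FIRST(A) = {end, read}
FIRST(S) = {epsilon, end, read, then}  (via K A G true)
FIRST(G) = {epsilon, end, read}  (via A S K)
FOLLOW(S) includes $ since S is the start symbol.
FOLLOW(G): in S→K A G true, G is followed by true with FIRST {true}. Thus FOLLOW(G) = {true}.
For G → epsilon: FIRST(epsilon) = {epsilon}, so it goes in M[G, t] for t ∈ {}; since epsilon ∈ FIRST, also for every t ∈ FOLLOW(G) = {true}.
For G → A S K: FIRST(A S K) = {end, read}, so it goes in M[G, t] for t ∈ {end, read}.
None of these place a production in M[G, $].

none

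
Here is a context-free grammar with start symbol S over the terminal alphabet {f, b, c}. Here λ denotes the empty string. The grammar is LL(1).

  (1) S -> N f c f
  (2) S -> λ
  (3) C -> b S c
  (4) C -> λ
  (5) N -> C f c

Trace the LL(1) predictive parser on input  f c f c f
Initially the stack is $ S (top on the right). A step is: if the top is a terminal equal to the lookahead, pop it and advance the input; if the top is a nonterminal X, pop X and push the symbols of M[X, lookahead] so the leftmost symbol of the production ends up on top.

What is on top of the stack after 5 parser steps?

     Stack          Input        Action
  1  $ S            f c f c f $  expand S -> N f c f
  2  $ f c f N      f c f c f $  expand N -> C f c
  3  $ f c f c f C  f c f c f $  expand C -> λ
  4  $ f c f c f    f c f c f $  match f
  5  $ f c f c      c f c f $    match c
Stack after step 5: $ f c f (top = f).

f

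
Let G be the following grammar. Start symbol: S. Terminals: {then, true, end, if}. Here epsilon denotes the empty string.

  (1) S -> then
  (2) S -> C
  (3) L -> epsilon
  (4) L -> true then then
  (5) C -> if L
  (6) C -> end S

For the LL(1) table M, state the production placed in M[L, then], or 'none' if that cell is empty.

FIRST(L): from L->epsilon we get {epsilon}; from L->true then then we get {true}. So FIRST(L) = {epsilon, true}.
FIRST(C): from C->if L we get {if}; from C->end S we get {end}. So FIRST(C) = {end, if}.
FIRST(S): from S->then we get {then}; from S->C we get {end, if}. So FIRST(S) = {end, if, then}.
FOLLOW(S) includes $ since S is the start symbol.
FOLLOW(C): in S->C, the suffix after C is empty, so FOLLOW(C) ⊇ FOLLOW(S) = {$}. Thus FOLLOW(C) = {$}.
FOLLOW(L): in C->if L, the suffix after L is empty, so FOLLOW(L) ⊇ FOLLOW(C) = {$}. Thus FOLLOW(L) = {$}.
For L -> epsilon: FIRST(epsilon) = {epsilon}, so it goes in M[L, t] for t ∈ {}; since epsilon ∈ FIRST, also for every t ∈ FOLLOW(L) = {$}.
For L -> true then then: FIRST(true then then) = {true}, so it goes in M[L, t] for t ∈ {true}.
None of these place a production in M[L, then].

none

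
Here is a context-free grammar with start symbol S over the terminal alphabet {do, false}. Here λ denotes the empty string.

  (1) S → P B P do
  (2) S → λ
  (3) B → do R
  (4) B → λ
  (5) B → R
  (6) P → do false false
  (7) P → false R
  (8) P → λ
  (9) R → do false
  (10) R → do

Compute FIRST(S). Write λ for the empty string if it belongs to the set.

FIRST(P): from P→do false false we get {do}; from P→false R we get {false}; from P→λ we get {λ}. So FIRST(P) = {λ, do, false}.
FIRST(R): from R→do false we get {do}; from R→do we get {do}. So FIRST(R) = {do}.
FIRST(B): from B→do R we get {do}; from B→λ we get {λ}; from B→R we get {do}. So FIRST(B) = {λ, do}.
FIRST(S): from S→P B P do we get {do, false}; from S→λ we get {λ}. So FIRST(S) = {λ, do, false}.

{λ, do, false}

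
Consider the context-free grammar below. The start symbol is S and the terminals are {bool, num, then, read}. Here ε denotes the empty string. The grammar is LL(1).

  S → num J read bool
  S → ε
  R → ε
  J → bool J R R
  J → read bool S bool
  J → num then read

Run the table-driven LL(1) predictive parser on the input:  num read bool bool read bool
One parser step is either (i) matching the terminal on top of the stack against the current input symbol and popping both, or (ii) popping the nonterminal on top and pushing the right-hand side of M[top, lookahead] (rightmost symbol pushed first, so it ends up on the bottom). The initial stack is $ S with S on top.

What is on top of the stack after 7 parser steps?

     Stack                         Input                           Action
  1  $ S                           num read bool bool read bool $  expand S → num J read bool
  2  $ bool read J num             num read bool bool read bool $  match num
  3  $ bool read J                 read bool bool read bool $      expand J → read bool S bool
  4  $ bool read bool S bool read  read bool bool read bool $      match read
  5  $ bool read bool S bool       bool bool read bool $           match bool
  6  $ bool read bool S            bool read bool $                expand S → ε
  7  $ bool read bool              bool read bool $                match bool
Stack after step 7: $ bool read (top = read).

read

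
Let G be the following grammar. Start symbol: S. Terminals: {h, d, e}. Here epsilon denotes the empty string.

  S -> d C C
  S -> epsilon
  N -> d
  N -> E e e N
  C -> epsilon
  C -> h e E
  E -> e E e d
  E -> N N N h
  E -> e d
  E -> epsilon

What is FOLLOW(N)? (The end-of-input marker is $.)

{d, e, h}

FIRST(S): from S->d C C we get {d}; from S->epsilon we get {epsilon}. So FIRST(S) = {epsilon, d}.
FIRST(C): from C->epsilon we get {epsilon}; from C->h e E we get {h}. So FIRST(C) = {epsilon, h}.
FIRST(N): from N->d we get {d}; from N->E e e N we get {d, e}. So FIRST(N) = {d, e}.
FIRST(E): from E->e E e d we get {e}; from E->N N N h we get {d, e}; from E->e d we get {e}; from E->epsilon we get {epsilon}. So FIRST(E) = {epsilon, d, e}.
FOLLOW(S) includes $ since S is the start symbol.
FOLLOW(S): S appears on no right-hand side. Thus FOLLOW(S) = {$}.
FOLLOW(N): in N->E e e N, the suffix after N is empty (adds nothing new); in E->N N N h (occurrence 1), N is followed by N N h with FIRST {d, e}; in E->N N N h (occurrence 2), N is followed by N h with FIRST {d, e}; in E->N N N h (occurrence 3), N is followed by h with FIRST {h}. Thus FOLLOW(N) = {d, e, h}.
FOLLOW(C): in S->d C C (occurrence 1), C is followed by C with FIRST {epsilon, h}; in S->d C C (occurrence 1), the suffix after C is nullable, so FOLLOW(C) ⊇ FOLLOW(S) = {$}; in S->d C C (occurrence 2), the suffix after C is empty, so FOLLOW(C) ⊇ FOLLOW(S) = {$}. Thus FOLLOW(C) = {$, h}.
FOLLOW(E): in N->E e e N, E is followed by e e N with FIRST {e}; in C->h e E, the suffix after E is empty, so FOLLOW(E) ⊇ FOLLOW(C) = {$, h}; in E->e E e d, E is followed by e d with FIRST {e}. Thus FOLLOW(E) = {$, e, h}.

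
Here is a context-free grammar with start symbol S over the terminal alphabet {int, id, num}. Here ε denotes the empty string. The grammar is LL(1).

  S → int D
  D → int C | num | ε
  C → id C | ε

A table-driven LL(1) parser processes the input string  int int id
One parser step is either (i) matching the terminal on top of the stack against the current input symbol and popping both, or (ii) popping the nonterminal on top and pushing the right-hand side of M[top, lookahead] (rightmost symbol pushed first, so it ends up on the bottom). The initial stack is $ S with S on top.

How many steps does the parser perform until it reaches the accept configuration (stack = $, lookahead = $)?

     Stack    Input         Action
  1  $ S      int int id $  expand S → int D
  2  $ D int  int int id $  match int
  3  $ D      int id $      expand D → int C
  4  $ C int  int id $      match int
  5  $ C      id $          expand C → id C
  6  $ C id   id $          match id
  7  $ C      $             expand C → ε
Accept reached after 7 steps.

7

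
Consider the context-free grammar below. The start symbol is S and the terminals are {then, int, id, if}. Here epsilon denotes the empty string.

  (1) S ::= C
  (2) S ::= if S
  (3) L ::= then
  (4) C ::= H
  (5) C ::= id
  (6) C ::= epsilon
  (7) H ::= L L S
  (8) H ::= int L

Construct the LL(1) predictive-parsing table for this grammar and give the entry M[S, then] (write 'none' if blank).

FIRST(L): from L::=then we get {then}. So FIRST(L) = {then}.
FIRST(H): from H::=L L S we get {then}; from H::=int L we get {int}. So FIRST(H) = {int, then}.
FIRST(C): from C::=H we get {int, then}; from C::=id we get {id}; from C::=epsilon we get {epsilon}. So FIRST(C) = {epsilon, id, int, then}.
FIRST(S): from S::=C we get {epsilon, id, int, then}; from S::=if S we get {if}. So FIRST(S) = {epsilon, id, if, int, then}.
FOLLOW(S) includes $ since S is the start symbol.
FOLLOW(S): in S::=if S, the suffix after S is empty (adds nothing new); in H::=L L S, the suffix after S is empty, so FOLLOW(S) ⊇ FOLLOW(H) = {$}. Thus FOLLOW(S) = {$}.
FOLLOW(H): in C::=H, the suffix after H is empty, so FOLLOW(H) ⊇ FOLLOW(C) = {$}. Thus FOLLOW(H) = {$}.
For S ::= C: FIRST(C) = {epsilon, id, int, then}, so it goes in M[S, t] for t ∈ {id, int, then}; since epsilon ∈ FIRST, also for every t ∈ FOLLOW(S) = {$}.
For S ::= if S: FIRST(if S) = {if}, so it goes in M[S, t] for t ∈ {if}.

S ::= C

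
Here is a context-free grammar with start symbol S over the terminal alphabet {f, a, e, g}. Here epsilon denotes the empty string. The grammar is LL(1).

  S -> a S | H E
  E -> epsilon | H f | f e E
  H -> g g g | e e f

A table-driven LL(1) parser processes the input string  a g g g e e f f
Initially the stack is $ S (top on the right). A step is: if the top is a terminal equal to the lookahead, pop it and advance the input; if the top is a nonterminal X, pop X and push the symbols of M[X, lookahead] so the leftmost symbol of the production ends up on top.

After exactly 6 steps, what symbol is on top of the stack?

g

     Stack      Input              Action
  1  $ S        a g g g e e f f $  expand S -> a S
  2  $ S a      a g g g e e f f $  match a
  3  $ S        g g g e e f f $    expand S -> H E
  4  $ E H      g g g e e f f $    expand H -> g g g
  5  $ E g g g  g g g e e f f $    match g
  6  $ E g g    g g e e f f $      match g
Stack after step 6: $ E g (top = g).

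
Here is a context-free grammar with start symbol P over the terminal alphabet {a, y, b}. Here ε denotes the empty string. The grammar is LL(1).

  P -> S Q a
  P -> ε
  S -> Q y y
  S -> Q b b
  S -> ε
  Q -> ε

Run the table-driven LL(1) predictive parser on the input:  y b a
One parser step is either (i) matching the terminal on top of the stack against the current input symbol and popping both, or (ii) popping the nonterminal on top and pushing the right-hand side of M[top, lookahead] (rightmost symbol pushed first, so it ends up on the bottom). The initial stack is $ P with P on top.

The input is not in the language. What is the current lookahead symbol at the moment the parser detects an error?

     Stack        Input    Action
  1  $ P          y b a $  expand P -> S Q a
  2  $ a Q S      y b a $  expand S -> Q y y
  3  $ a Q y y Q  y b a $  expand Q -> ε
  4  $ a Q y y    y b a $  match y
  5  $ a Q y      b a $    error: top is terminal y but lookahead is b

b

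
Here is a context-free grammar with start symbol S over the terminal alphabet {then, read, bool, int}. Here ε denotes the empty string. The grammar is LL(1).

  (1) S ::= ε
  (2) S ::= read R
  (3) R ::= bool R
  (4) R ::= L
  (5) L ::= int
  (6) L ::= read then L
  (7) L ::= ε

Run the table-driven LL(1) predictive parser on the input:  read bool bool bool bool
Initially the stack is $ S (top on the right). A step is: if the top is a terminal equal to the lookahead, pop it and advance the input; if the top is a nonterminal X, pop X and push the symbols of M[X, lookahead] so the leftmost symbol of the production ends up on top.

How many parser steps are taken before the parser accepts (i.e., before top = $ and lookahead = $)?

      Stack     Input                       Action
   1  $ S       read bool bool bool bool $  expand S ::= read R
   2  $ R read  read bool bool bool bool $  match read
   3  $ R       bool bool bool bool $       expand R ::= bool R
   4  $ R bool  bool bool bool bool $       match bool
   5  $ R       bool bool bool $            expand R ::= bool R
   6  $ R bool  bool bool bool $            match bool
   7  $ R       bool bool $                 expand R ::= bool R
   8  $ R bool  bool bool $                 match bool
   9  $ R       bool $                      expand R ::= bool R
  10  $ R bool  bool $                      match bool
  11  $ R       $                           expand R ::= L
  12  $ L       $                           expand L ::= ε
Accept reached after 12 steps.

12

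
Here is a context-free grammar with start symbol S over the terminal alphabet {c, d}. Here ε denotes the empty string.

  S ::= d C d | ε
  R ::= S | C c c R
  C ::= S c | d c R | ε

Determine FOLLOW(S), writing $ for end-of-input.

{$, c, d}

FIRST(S) = {ε, d}
FIRST(C) = {ε, c, d}  (via S c)
FIRST(R) = {ε, c, d}  (via S, C c c R)
FOLLOW(S) includes $ since S is the start symbol.
FOLLOW(C): in S::=d C d, C is followed by d with FIRST {d}; in R::=C c c R, C is followed by c c R with FIRST {c}. Thus FOLLOW(C) = {c, d}.
FOLLOW(R): in R::=C c c R, the suffix after R is empty (adds nothing new); in C::=d c R, the suffix after R is empty, so FOLLOW(R) ⊇ FOLLOW(C) = {c, d}. Thus FOLLOW(R) = {c, d}.
FOLLOW(S): in R::=S, the suffix after S is empty, so FOLLOW(S) ⊇ FOLLOW(R) = {c, d}; in C::=S c, S is followed by c with FIRST {c}. Thus FOLLOW(S) = {$, c, d}.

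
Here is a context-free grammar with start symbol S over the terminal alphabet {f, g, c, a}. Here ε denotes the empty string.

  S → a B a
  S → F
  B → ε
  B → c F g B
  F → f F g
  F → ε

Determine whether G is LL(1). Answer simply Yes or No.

Yes

FIRST(S) = {ε, a, f}
FIRST(B) = {ε, c}
FIRST(F) = {ε, f}
FOLLOW(S) = {$}
FOLLOW(B) = {a}
FOLLOW(F) = {$, g}
Each cell of M receives at most one production.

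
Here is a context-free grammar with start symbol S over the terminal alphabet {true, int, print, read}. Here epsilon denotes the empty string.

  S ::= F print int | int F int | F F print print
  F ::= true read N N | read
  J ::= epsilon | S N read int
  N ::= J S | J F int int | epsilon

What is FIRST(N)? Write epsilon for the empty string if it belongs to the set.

{epsilon, int, read, true}

FIRST(F) = {read, true}
FIRST(S) = {int, read, true}  (via F print int, F F print print)
FIRST(J) = {epsilon, int, read, true}  (via S N read int)
FIRST(N) = {epsilon, int, read, true}  (via J S, J F int int)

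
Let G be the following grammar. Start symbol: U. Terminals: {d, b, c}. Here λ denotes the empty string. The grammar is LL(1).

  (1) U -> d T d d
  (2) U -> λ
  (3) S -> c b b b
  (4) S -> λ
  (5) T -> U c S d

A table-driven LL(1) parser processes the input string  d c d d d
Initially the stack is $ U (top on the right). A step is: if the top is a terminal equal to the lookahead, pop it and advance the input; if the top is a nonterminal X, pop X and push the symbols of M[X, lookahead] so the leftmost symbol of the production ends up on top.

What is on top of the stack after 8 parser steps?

d

     Stack          Input        Action
  1  $ U            d c d d d $  expand U -> d T d d
  2  $ d d T d      d c d d d $  match d
  3  $ d d T        c d d d $    expand T -> U c S d
  4  $ d d d S c U  c d d d $    expand U -> λ
  5  $ d d d S c    c d d d $    match c
  6  $ d d d S      d d d $      expand S -> λ
  7  $ d d d        d d d $      match d
  8  $ d d          d d $        match d
Stack after step 8: $ d (top = d).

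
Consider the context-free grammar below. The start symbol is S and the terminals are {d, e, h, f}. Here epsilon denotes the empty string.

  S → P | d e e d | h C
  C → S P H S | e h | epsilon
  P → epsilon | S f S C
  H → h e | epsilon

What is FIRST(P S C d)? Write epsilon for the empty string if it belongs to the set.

FIRST(H): from H→h e we get {h}; from H→epsilon we get {epsilon}. So FIRST(H) = {epsilon, h}.
FIRST(S): from S→P we get {epsilon, d, f, h}; from S→d e e d we get {d}; from S→h C we get {h}. So FIRST(S) = {epsilon, d, f, h}.
FIRST(P): from P→epsilon we get {epsilon}; from P→S f S C we get {d, f, h}. So FIRST(P) = {epsilon, d, f, h}.
FIRST(C): from C→S P H S we get {epsilon, d, f, h}; from C→e h we get {e}; from C→epsilon we get {epsilon}. So FIRST(C) = {epsilon, d, e, f, h}.
FIRST(P S C d): take FIRST of each symbol in turn, carrying on past any symbol whose FIRST contains epsilon; result {d, e, f, h}.

{d, e, f, h}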